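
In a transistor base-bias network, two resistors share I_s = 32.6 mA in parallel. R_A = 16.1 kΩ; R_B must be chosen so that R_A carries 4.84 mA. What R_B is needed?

R_B ≈ 2.81 kΩ

Two-branch current divider: I_A = I_s · R_B/(R_A + R_B).
With f = 0.1485, R_B = R_A · f/(1−f) = 16.1 × 0.1744 = 2.807 kΩ.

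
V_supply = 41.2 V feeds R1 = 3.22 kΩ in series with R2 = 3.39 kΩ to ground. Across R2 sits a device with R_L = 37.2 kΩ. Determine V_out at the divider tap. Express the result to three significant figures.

V_out ≈ 20.2 V

R2 ‖ R_L = (3.39 × 37.2)/(3.39 + 37.2) = 3.107 kΩ.
Then V_out = V_supply · R2'/(R1 + R2') = 41.2 × 3.107/6.327 = 20.23 V.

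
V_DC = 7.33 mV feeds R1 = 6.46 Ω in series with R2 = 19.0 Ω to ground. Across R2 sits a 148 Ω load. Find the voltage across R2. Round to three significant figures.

V_out ≈ 5.30 mV

The load sits in parallel with R2, giving an effective lower resistance R2' = R2·R_L/(R2+R_L) = 16.84 Ω.
Now apply the divider: V_out = 7.33 × 0.7227 = 5.298 mV.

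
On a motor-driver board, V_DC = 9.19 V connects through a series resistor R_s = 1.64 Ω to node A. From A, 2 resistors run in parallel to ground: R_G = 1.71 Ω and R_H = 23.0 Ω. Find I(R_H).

Combine the parallel branches: R_p = (1/1.71 + 1/23.0)⁻¹ = 1.592 Ω.
Node voltage V_A = V_DC · R_p/(R_s + R_p) = 9.19 × 0.4925 = 4.526 V.
Branch current I = V_A/R_H = 4.526/23.0 = 0.1968 A.

I ≈ 0.197 A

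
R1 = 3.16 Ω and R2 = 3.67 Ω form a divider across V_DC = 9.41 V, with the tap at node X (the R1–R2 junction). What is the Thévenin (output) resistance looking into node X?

R_th ≈ 1.70 Ω

Zeroing V_DC shorts the top of R1 to ground, so R_th = R1 ‖ R2 = 1.698 Ω.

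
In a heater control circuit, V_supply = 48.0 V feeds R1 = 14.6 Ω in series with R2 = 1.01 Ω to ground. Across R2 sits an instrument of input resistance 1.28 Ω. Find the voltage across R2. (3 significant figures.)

The load sits in parallel with R2, giving an effective lower resistance R2' = R2·R_L/(R2+R_L) = 0.5645 Ω.
Now apply the divider: V_out = 48.0 × 0.03723 = 1.787 V.

V_out ≈ 1.79 V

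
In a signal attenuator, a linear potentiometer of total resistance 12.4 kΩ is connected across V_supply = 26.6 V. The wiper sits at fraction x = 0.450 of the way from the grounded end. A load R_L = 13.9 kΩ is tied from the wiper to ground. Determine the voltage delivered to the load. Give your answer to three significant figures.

Lower segment x·R_p = 5.580 kΩ; upper segment (1−x)·R_p = 6.820 kΩ.
(x·R_p) ‖ R_L = 3.982 kΩ.
Then V_out = V_supply · 3.982/(6.820 + 3.982) = 9.805 V.

V_out ≈ 9.81 V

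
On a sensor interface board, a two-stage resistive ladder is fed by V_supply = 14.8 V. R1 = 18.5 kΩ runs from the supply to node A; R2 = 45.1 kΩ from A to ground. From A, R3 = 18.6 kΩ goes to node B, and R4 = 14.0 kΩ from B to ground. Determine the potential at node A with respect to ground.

Node A sees R2 in parallel with the series input of stage 2, R3 + R4 = 32.60 kΩ.
R2 ‖ (R3+R4) = 18.92 kΩ.
So V_A = 14.8 × 0.5056 = 7.484 V.

V_A ≈ 7.48 V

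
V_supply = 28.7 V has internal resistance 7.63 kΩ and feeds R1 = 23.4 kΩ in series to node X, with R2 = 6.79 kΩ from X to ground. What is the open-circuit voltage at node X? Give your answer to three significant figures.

R1' = 7.63 + 23.4 = 31.03 kΩ (source resistance + R1).
V_th is the unloaded tap voltage: V_supply · R2/(R1'+R2) = 28.7 × 0.1795 = 5.153 V.

V_th ≈ 5.15 V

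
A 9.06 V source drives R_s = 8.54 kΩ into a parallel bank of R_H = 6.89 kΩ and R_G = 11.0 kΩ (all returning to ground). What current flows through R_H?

I ≈ 0.436 mA

Parallel bank: R_p = 1/(1/6.89 + 1/11.0) = 4.236 kΩ.
Node voltage V_A = V_supply · R_p/(R_s + R_p) = 9.06 × 0.3316 = 3.004 V.
Branch current I = V_A/R_H = 3.004/6.89 = 0.4360 mA.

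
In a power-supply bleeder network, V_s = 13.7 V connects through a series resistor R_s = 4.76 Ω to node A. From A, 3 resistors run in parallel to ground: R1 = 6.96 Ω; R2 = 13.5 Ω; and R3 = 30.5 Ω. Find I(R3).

Parallel bank: R_p = 1/(1/6.96 + 1/13.5 + 1/30.5) = 3.991 Ω.
Node voltage V_A = V_s · R_p/(R_s + R_p) = 13.7 × 0.4561 = 6.248 V.
I(R3) = V_A / R3 = 6.248/30.5 = 0.2049 A.
(Equivalently: I_total = 1.565 A, then current-divider fraction G_k/ΣG = 0.1309.)

I ≈ 0.205 A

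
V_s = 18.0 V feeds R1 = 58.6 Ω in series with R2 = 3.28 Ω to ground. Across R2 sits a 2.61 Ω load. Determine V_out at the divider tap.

V_out ≈ 0.436 V

First combine the lower leg with the load: R2 ‖ R_L = 1.453 Ω.
Then V_out = V_s · R2'/(R1 + R2') = 18.0 × 1.453/60.05 = 0.4356 V.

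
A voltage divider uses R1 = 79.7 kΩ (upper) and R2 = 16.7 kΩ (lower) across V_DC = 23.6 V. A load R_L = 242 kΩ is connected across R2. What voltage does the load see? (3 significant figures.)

V_out ≈ 3.87 V

R2 ‖ R_L = (16.7 × 242)/(16.7 + 242) = 15.62 kΩ.
Voltage divider with the loaded lower leg: V_out = 23.6 × 15.62/(79.7 + 15.62) = 23.6 × 0.1639 = 3.868 V.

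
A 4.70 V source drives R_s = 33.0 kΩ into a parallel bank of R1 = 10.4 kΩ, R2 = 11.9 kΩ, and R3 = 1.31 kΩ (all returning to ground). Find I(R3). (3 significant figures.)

Parallel bank: R_p = 1/(1/10.4 + 1/11.9 + 1/1.31) = 1.060 kΩ.
V_A = 4.70 × 1.060/34.06 = 0.1462 V.
Branch current I = V_A/R3 = 0.1462/1.31 = 0.1116 mA.

I ≈ 0.112 mA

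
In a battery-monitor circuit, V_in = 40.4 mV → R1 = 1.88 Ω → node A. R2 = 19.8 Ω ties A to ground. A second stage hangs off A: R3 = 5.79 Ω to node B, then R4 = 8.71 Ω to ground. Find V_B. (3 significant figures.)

The second stage (R3 + R4 = 14.50 Ω) loads node A in parallel with R2.
R2 ‖ (R3+R4) = 8.370 Ω.
First divider: V_A = V_in · 8.370/(1.88 + 8.370) = 32.99 mV.
V_B = V_A × 0.6007 = 19.82 mV.

V_B ≈ 19.8 mV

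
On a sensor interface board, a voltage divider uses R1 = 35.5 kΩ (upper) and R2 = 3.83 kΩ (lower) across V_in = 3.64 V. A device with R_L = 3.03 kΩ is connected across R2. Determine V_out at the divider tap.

V_out ≈ 0.166 V

R2 ‖ R_L = (3.83 × 3.03)/(3.83 + 3.03) = 1.692 kΩ.
Now apply the divider: V_out = 3.64 × 0.04549 = 0.1656 V.
(Unloaded it would be 0.354 V; the load pulls it down.)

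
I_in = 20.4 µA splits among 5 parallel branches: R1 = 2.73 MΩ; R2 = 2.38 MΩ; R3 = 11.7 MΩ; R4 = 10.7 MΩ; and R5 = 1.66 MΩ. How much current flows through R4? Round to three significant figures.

I ≈ 1.22 µA

Conductances: ΣG = 1/2.73 + 1/2.38 + 1/11.7 + 1/10.7 + 1/1.66 = 1.568 (1/MΩ).
R4 takes the fraction G_k/ΣG = 0.09346/1.568 = 0.05961, so I = 20.4 × 0.05961 = 1.216 µA.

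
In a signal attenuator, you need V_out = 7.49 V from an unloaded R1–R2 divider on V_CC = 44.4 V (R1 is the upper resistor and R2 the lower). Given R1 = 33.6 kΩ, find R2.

R2 ≈ 6.82 kΩ

V_out/V_CC = R2/(R1+R2) = 0.1687.
R2 = R1 · 0.1687/(1 − 0.1687) = 6.818 kΩ.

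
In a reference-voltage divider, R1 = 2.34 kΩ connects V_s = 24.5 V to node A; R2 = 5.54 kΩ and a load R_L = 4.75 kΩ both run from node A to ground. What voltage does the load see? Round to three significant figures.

The load sits in parallel with R2, giving an effective lower resistance R2' = R2·R_L/(R2+R_L) = 2.557 kΩ.
Voltage divider with the loaded lower leg: V_out = 24.5 × 2.557/(2.34 + 2.557) = 24.5 × 0.5222 = 12.79 V.

V_out ≈ 12.8 V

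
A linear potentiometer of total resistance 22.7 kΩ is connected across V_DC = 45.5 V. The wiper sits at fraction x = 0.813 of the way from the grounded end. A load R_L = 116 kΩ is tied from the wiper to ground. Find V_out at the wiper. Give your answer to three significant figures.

V_out ≈ 35.9 V

Lower segment x·R_p = 18.46 kΩ; upper segment (1−x)·R_p = 4.245 kΩ.
(x·R_p) ‖ R_L = 15.92 kΩ.
Loaded-divider output: V_out = 45.5 × 0.7895 = 35.92 V.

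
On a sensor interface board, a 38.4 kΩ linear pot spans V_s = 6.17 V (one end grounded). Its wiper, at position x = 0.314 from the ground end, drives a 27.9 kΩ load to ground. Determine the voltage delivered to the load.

V_out ≈ 1.49 V

Lower segment x·R_p = 12.06 kΩ; upper segment (1−x)·R_p = 26.34 kΩ.
Lower segment in parallel with the load: 12.06 ‖ 27.9 = 8.419 kΩ.
Loaded-divider output: V_out = 6.17 × 0.2422 = 1.494 V.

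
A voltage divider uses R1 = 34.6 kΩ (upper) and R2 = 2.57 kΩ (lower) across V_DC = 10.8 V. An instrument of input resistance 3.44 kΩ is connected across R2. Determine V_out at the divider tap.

V_out ≈ 0.440 V

First combine the lower leg with the load: R2 ‖ R_L = 1.471 kΩ.
Voltage divider with the loaded lower leg: V_out = 10.8 × 1.471/(34.6 + 1.471) = 10.8 × 0.04078 = 0.4404 V.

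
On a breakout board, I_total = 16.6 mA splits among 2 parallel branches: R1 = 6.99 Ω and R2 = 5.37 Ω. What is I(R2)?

I ≈ 9.39 mA

With just two branches, the current splits inversely with resistance.
I(R2) = 16.6 × 6.99/(6.99 + 5.37) = 16.6 × 0.5655 = 9.388 mA.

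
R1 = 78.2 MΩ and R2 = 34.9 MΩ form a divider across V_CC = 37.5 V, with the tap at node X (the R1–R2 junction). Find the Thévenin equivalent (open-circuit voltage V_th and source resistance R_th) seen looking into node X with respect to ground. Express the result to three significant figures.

Open-circuit (no load on X): V_th = V_CC · R2/(R1 + R2) = 37.5 × 34.9/(78.20 + 34.9) = 11.57 V.
With V_CC suppressed (replaced by a short), R_th = R1 ‖ R2 = (78.20 × 34.9)/(78.20 + 34.9) = 24.13 MΩ.

V_th ≈ 11.6 V, R_th ≈ 24.1 MΩ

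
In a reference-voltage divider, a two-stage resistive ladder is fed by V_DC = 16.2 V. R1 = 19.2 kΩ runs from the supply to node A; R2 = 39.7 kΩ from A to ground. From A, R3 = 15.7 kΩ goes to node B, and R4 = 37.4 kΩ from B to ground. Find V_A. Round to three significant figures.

The second stage (R3 + R4 = 53.10 kΩ) loads node A in parallel with R2.
R2 ‖ (R3+R4) = 22.72 kΩ.
V_A = 16.2 × 22.72/(19.2 + 22.72) = 8.779 V.

V_A ≈ 8.78 V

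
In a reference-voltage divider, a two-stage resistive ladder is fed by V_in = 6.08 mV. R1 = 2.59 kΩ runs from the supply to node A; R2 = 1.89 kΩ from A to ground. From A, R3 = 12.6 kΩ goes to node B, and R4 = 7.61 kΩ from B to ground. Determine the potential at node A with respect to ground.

The second stage (R3 + R4 = 20.21 kΩ) loads node A in parallel with R2.
R2 ‖ (R3+R4) = 1.728 kΩ.
So V_A = 6.08 × 0.4002 = 2.433 mV.

V_A ≈ 2.43 mV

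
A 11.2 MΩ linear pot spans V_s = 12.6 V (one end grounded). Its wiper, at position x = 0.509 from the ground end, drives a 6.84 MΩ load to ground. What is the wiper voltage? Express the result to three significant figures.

V_out ≈ 4.55 V

Split the track: R_lower = x·R_p = 5.701 MΩ, R_upper = (1−x)·R_p = 5.499 MΩ.
R_L loads the lower segment: effective lower R = 3.109 MΩ.
Then V_out = V_s · 3.109/(5.499 + 3.109) = 4.551 V.
(Unloaded: V_out = x·V_s = 6.41 V.)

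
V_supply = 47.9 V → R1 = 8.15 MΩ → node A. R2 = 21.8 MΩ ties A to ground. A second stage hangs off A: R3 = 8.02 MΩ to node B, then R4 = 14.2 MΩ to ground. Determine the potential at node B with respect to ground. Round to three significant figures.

Node A sees R2 in parallel with the series input of stage 2, R3 + R4 = 22.22 MΩ.
Effective lower resistance at A: R2 ‖ 22.22 = 11.00 MΩ.
First divider: V_A = V_supply · 11.00/(8.15 + 11.00) = 27.52 V.
Then the unloaded second divider: V_B = V_A × R4/(R3+R4) = 27.52 × 0.6391 = 17.59 V.

V_B ≈ 17.6 V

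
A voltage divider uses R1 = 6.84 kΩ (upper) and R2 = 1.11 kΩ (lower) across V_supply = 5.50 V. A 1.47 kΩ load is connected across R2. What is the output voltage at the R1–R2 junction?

R2 ‖ R_L = (1.11 × 1.47)/(1.11 + 1.47) = 0.6324 kΩ.
Then V_out = V_supply · R2'/(R1 + R2') = 5.50 × 0.6324/7.472 = 0.4655 V.

V_out ≈ 0.466 V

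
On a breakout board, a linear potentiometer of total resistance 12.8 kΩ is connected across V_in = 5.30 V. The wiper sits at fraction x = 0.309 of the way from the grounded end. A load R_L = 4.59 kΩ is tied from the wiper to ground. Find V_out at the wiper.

V_out ≈ 1.03 V

Split the track: R_lower = x·R_p = 3.955 kΩ, R_upper = (1−x)·R_p = 8.845 kΩ.
R_L loads the lower segment: effective lower R = 2.125 kΩ.
Loaded-divider output: V_out = 5.30 × 0.1937 = 1.026 V.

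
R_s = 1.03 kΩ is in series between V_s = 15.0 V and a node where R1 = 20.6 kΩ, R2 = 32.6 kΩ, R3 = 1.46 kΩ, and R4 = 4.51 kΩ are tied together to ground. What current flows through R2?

Parallel bank: R_p = 1/(1/20.6 + 1/32.6 + 1/1.46 + 1/4.51) = 1.014 kΩ.
V_A = 15.0 × 1.014/2.044 = 7.442 V.
I(R2) = V_A / R2 = 7.442/32.6 = 0.2283 mA.
(Equivalently: I_total = 7.337 mA, then current-divider fraction G_k/ΣG = 0.03111.)

I ≈ 0.228 mA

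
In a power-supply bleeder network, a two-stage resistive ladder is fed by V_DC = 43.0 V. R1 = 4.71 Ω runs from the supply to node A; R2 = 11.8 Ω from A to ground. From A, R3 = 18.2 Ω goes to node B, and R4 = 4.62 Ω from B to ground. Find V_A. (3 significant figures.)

The second stage (R3 + R4 = 22.82 Ω) loads node A in parallel with R2.
Effective lower resistance at A: R2 ‖ 22.82 = 7.778 Ω.
V_A = 43.0 × 7.778/(4.71 + 7.778) = 26.78 V.

V_A ≈ 26.8 V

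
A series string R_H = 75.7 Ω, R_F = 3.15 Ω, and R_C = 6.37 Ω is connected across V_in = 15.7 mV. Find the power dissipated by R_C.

ΣR = 85.22 Ω → I = 15.7/85.22 = 0.1842 mA.
V(R_C) = I·R = 1.174 mV; P = V·I = 1.174 × 0.1842 = 0.2162 µW.

P ≈ 0.216 µW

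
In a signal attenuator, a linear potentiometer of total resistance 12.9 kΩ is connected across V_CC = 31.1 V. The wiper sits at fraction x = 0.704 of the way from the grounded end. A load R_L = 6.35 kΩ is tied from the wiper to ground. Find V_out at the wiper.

V_out ≈ 15.4 V

The pot divides into 3.818 kΩ above the wiper and 9.082 kΩ below.
Lower segment in parallel with the load: 9.082 ‖ 6.35 = 3.737 kΩ.
V_out = 31.1 × 3.737/(3.818 + 3.737) = 15.38 V.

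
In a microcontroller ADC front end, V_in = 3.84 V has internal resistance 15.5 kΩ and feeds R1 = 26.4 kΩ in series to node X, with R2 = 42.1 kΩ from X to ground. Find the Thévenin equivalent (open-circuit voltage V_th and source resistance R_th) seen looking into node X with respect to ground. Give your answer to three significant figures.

V_th ≈ 1.92 V, R_th ≈ 21.0 kΩ

R1' = 15.5 + 26.4 = 41.90 kΩ (source resistance + R1).
With X open, the divider is unloaded: V_th = 3.84 × 42.1/84.00 = 1.925 V.
Zeroing V_in shorts the top of R1' to ground, so R_th = R1' ‖ R2 = 21.00 kΩ.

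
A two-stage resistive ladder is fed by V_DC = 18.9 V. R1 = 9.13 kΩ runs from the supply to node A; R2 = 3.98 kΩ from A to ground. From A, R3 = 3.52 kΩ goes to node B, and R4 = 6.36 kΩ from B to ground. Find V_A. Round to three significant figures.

Looking into the second stage from A: R3 + R4 = 9.880 kΩ appears in parallel with R2.
Effective lower resistance at A: R2 ‖ 9.880 = 2.837 kΩ.
First divider: V_A = V_DC · 2.837/(9.13 + 2.837) = 4.481 V.

V_A ≈ 4.48 V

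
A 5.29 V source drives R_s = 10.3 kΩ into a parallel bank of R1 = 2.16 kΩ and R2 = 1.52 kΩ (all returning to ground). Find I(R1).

Combine the parallel branches: R_p = (1/2.16 + 1/1.52)⁻¹ = 0.8922 kΩ.
V_A = 5.29 × 0.8922/11.19 = 0.4217 V.
Branch current I = V_A/R1 = 0.4217/2.16 = 0.1952 mA.

I ≈ 0.195 mA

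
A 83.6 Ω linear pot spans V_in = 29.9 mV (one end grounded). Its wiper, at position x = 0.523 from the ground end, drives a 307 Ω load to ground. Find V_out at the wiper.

Lower segment x·R_p = 43.72 Ω; upper segment (1−x)·R_p = 39.88 Ω.
(x·R_p) ‖ R_L = 38.27 Ω.
V_out = 29.9 × 38.27/(39.88 + 38.27) = 14.64 mV.

V_out ≈ 14.6 mV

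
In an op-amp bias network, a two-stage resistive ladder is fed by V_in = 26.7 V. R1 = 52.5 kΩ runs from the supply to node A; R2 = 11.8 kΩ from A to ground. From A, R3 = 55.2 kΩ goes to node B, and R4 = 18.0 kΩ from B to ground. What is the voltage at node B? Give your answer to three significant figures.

V_B ≈ 1.06 V

Node A sees R2 in parallel with the series input of stage 2, R3 + R4 = 73.20 kΩ.
Effective lower resistance at A: R2 ‖ 73.20 = 10.16 kΩ.
V_A = 26.7 × 10.16/(52.5 + 10.16) = 4.330 V.
Then the unloaded second divider: V_B = V_A × R4/(R3+R4) = 4.330 × 0.2459 = 1.065 V.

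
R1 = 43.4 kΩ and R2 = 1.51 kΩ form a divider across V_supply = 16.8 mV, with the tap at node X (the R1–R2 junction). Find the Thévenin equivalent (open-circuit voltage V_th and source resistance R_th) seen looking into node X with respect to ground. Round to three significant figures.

V_th ≈ 0.565 mV, R_th ≈ 1.46 kΩ

Open-circuit (no load on X): V_th = V_supply · R2/(R1 + R2) = 16.8 × 1.51/(43.40 + 1.51) = 0.5649 mV.
Looking into X with the source shorted: R_th = R1·R2/(R1+R2) = 43.40 × 1.51/44.91 = 1.459 kΩ.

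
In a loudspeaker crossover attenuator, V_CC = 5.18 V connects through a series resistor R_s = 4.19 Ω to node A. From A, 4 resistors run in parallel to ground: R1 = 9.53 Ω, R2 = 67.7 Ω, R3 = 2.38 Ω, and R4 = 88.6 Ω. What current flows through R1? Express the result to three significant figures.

I ≈ 0.164 A

Equivalent of the parallel group: R_p = 1.814 Ω.
Node voltage V_A = V_CC · R_p/(R_s + R_p) = 5.18 × 0.3022 = 1.565 V.
I(R1) = V_A / R1 = 1.565/9.53 = 0.1642 A.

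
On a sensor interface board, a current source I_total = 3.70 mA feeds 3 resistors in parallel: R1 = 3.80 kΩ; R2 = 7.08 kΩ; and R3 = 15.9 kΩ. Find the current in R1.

ΣG = 1/3.80 + 1/7.08 + 1/15.9 = 0.4673.
By the current-divider rule, I = I_total · G_k/ΣG = 3.70 × 0.5632 = 2.084 mA.

I ≈ 2.08 mA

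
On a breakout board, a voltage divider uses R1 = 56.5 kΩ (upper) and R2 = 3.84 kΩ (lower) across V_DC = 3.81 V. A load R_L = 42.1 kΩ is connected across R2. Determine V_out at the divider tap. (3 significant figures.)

The load sits in parallel with R2, giving an effective lower resistance R2' = R2·R_L/(R2+R_L) = 3.519 kΩ.
Then V_out = V_DC · R2'/(R1 + R2') = 3.81 × 3.519/60.02 = 0.2234 V.

V_out ≈ 0.223 V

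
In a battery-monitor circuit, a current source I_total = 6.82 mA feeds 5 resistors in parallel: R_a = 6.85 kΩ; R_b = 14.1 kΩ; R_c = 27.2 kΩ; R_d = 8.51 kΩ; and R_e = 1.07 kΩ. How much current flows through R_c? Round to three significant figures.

Total conductance ΣG = 1/6.85 + 1/14.1 + 1/27.2 + 1/8.51 + 1/1.07 = 1.306 (units of 1/kΩ).
R_c takes the fraction G_k/ΣG = 0.03676/1.306 = 0.02816, so I = 6.82 × 0.02816 = 0.1920 mA.

I ≈ 0.192 mA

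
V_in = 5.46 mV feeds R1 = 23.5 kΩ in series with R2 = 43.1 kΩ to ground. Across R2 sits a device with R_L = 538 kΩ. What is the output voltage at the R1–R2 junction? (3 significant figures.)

First combine the lower leg with the load: R2 ‖ R_L = 39.90 kΩ.
Voltage divider with the loaded lower leg: V_out = 5.46 × 39.90/(23.5 + 39.90) = 5.46 × 0.6294 = 3.436 mV.

V_out ≈ 3.44 mV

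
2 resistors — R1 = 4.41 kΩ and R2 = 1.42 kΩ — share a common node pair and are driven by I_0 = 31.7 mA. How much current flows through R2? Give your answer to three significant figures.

I ≈ 24.0 mA

With just two branches, the current splits inversely with resistance.
So I = 31.7 × 4.41/5.830 = 23.98 mA.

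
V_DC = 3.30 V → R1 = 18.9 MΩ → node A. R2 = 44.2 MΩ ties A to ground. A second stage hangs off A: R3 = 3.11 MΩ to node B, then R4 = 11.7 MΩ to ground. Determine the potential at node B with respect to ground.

V_B ≈ 0.964 V

The second stage (R3 + R4 = 14.81 MΩ) loads node A in parallel with R2.
Effective lower resistance at A: R2 ‖ 14.81 = 11.09 MΩ.
First divider: V_A = V_DC · 11.09/(18.9 + 11.09) = 1.221 V.
Stage 2 is unloaded, so V_B = V_A · R4/(R3+R4) = 1.221 × 11.7/14.81 = 0.9642 V.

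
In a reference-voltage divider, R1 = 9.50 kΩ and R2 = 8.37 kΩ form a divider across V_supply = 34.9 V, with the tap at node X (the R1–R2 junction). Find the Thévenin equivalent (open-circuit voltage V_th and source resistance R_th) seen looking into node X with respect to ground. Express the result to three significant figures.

V_th is the unloaded tap voltage: V_supply · R2/(R1+R2) = 34.9 × 0.4684 = 16.35 V.
With V_supply suppressed (replaced by a short), R_th = R1 ‖ R2 = (9.500 × 8.37)/(9.500 + 8.37) = 4.450 kΩ.

V_th ≈ 16.3 V, R_th ≈ 4.45 kΩ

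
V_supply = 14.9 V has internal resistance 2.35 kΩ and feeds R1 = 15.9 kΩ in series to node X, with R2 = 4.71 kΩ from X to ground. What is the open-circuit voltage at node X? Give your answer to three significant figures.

R1' = 2.35 + 15.9 = 18.25 kΩ (source resistance + R1).
With X open, the divider is unloaded: V_th = 14.9 × 4.71/22.96 = 3.057 V.

V_th ≈ 3.06 V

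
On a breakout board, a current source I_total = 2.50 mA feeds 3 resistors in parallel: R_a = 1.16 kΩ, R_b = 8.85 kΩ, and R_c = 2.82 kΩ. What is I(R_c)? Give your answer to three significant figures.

ΣG = 1/1.16 + 1/8.85 + 1/2.82 = 1.330.
Current divider: I(R_c) = I_total · G_k/ΣG = 2.50 × (0.3546/1.330) = 2.50 × 0.2667 = 0.6667 mA.

I ≈ 0.667 mA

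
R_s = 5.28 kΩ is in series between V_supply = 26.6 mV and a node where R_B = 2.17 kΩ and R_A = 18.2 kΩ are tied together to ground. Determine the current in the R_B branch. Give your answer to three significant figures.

I ≈ 3.29 µA

Parallel bank: R_p = 1/(1/2.17 + 1/18.2) = 1.939 kΩ.
Node voltage V_A = V_supply · R_p/(R_s + R_p) = 26.6 × 0.2686 = 7.144 mV.
Branch current I = V_A/R_B = 7.144/2.17 = 3.292 µA.
(Equivalently: I_total = 3.685 µA, then current-divider fraction G_k/ΣG = 0.8935.)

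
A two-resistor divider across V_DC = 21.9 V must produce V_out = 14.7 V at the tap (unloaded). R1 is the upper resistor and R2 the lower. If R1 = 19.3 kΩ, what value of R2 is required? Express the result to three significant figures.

R2 ≈ 39.4 kΩ

Required fraction k = V_out/V_DC = 0.6712.
So R2 = R1 · V_out/(V_DC − V_out) = 19.3 × 14.7/(21.9 − 14.7) = 19.3 × 2.042 = 39.40 kΩ.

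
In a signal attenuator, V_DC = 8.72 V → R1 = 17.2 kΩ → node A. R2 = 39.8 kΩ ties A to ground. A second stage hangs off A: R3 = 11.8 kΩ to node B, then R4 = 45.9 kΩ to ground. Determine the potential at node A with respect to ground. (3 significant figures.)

V_A ≈ 5.04 V

Node A sees R2 in parallel with the series input of stage 2, R3 + R4 = 57.70 kΩ.
R2 ‖ (R3+R4) = 23.55 kΩ.
So V_A = 8.72 × 0.5779 = 5.040 V.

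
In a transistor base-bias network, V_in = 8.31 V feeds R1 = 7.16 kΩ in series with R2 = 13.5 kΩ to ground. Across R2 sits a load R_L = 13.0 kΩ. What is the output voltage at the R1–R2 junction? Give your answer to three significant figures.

The load sits in parallel with R2, giving an effective lower resistance R2' = R2·R_L/(R2+R_L) = 6.623 kΩ.
Now apply the divider: V_out = 8.31 × 0.4805 = 3.993 V.

V_out ≈ 3.99 V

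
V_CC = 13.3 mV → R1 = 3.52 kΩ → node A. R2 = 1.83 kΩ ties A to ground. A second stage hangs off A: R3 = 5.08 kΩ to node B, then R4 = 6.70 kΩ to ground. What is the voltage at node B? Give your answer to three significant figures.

V_B ≈ 2.35 mV

Node A sees R2 in parallel with the series input of stage 2, R3 + R4 = 11.78 kΩ.
Effective lower resistance at A: R2 ‖ 11.78 = 1.584 kΩ.
First divider: V_A = V_CC · 1.584/(3.52 + 1.584) = 4.127 mV.
Stage 2 is unloaded, so V_B = V_A · R4/(R3+R4) = 4.127 × 6.70/11.78 = 2.348 mV.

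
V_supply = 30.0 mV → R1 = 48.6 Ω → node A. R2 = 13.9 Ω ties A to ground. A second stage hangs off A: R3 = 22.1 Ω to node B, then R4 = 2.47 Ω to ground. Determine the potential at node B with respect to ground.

V_B ≈ 0.466 mV

Node A sees R2 in parallel with the series input of stage 2, R3 + R4 = 24.57 Ω.
R2 ‖ (R3+R4) = 8.878 Ω.
V_A = 30.0 × 8.878/(48.6 + 8.878) = 4.634 mV.
Then the unloaded second divider: V_B = V_A × R4/(R3+R4) = 4.634 × 0.1005 = 0.4658 mV.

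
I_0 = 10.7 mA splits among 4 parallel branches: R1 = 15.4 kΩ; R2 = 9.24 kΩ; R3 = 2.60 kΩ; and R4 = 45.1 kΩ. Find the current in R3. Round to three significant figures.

I ≈ 7.10 mA

Conductances: ΣG = 1/15.4 + 1/9.24 + 1/2.60 + 1/45.1 = 0.5799 (1/kΩ).
By the current-divider rule, I = I_0 · G_k/ΣG = 10.7 × 0.6632 = 7.096 mA.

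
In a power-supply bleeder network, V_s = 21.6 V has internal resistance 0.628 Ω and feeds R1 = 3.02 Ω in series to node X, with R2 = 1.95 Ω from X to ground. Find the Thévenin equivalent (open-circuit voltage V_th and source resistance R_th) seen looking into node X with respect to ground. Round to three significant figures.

V_th ≈ 7.52 V, R_th ≈ 1.27 Ω

R1' = 0.628 + 3.02 = 3.648 Ω (source resistance + R1).
V_th is the unloaded tap voltage: V_s · R2/(R1'+R2) = 21.6 × 0.3483 = 7.524 V.
Zeroing V_s shorts the top of R1' to ground, so R_th = R1' ‖ R2 = 1.271 Ω.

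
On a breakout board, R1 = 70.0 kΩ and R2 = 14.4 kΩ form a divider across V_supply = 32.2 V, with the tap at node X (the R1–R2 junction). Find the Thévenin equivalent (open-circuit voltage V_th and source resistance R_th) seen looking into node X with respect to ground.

V_th ≈ 5.49 V, R_th ≈ 11.9 kΩ

V_th is the unloaded tap voltage: V_supply · R2/(R1+R2) = 32.2 × 0.1706 = 5.494 V.
Zeroing V_supply shorts the top of R1 to ground, so R_th = R1 ‖ R2 = 11.94 kΩ.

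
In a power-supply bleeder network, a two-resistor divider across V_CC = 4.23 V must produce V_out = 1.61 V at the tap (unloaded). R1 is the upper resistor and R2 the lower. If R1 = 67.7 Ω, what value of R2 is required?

R2 ≈ 41.6 Ω

The divider ratio is R2/(R1+R2) = 1.61/4.23 = 0.3806.
Rearranging, R2 = R1·k/(1−k) = 67.7 × 0.6145 = 41.60 Ω.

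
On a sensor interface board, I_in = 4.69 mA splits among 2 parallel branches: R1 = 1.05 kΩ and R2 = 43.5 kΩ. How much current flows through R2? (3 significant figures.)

I ≈ 0.111 mA

Two-branch current divider: I_k = I_in · R_other/(R_1 + R_2).
So I = 4.69 × 1.05/44.55 = 0.1105 mA.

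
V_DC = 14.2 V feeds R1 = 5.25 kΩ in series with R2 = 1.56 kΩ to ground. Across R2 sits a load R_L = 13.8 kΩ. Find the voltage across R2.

V_out ≈ 2.99 V

The load sits in parallel with R2, giving an effective lower resistance R2' = R2·R_L/(R2+R_L) = 1.402 kΩ.
Voltage divider with the loaded lower leg: V_out = 14.2 × 1.402/(5.25 + 1.402) = 14.2 × 0.2107 = 2.992 V.
(Unloaded it would be 3.25 V; the load pulls it down.)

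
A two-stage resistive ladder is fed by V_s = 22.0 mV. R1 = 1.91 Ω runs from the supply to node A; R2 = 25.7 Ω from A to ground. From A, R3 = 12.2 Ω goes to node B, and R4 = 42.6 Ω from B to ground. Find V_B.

V_B ≈ 15.4 mV

Looking into the second stage from A: R3 + R4 = 54.80 Ω appears in parallel with R2.
R2 ‖ (R3+R4) = 17.50 Ω.
V_A = 22.0 × 17.50/(1.91 + 17.50) = 19.83 mV.
Stage 2 is unloaded, so V_B = V_A · R4/(R3+R4) = 19.83 × 42.6/54.80 = 15.42 mV.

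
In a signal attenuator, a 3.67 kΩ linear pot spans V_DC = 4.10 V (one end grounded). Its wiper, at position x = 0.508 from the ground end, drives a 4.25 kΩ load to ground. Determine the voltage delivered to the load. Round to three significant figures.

V_out ≈ 1.71 V

The pot divides into 1.806 kΩ above the wiper and 1.864 kΩ below.
Lower segment in parallel with the load: 1.864 ‖ 4.25 = 1.296 kΩ.
Then V_out = V_DC · 1.296/(1.806 + 1.296) = 1.713 V.
(Unloaded: V_out = x·V_DC = 2.08 V.)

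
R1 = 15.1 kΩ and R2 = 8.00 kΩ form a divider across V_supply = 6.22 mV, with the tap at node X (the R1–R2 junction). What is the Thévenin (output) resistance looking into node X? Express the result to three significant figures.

With V_supply suppressed (replaced by a short), R_th = R1 ‖ R2 = (15.10 × 8.00)/(15.10 + 8.00) = 5.229 kΩ.

R_th ≈ 5.23 kΩ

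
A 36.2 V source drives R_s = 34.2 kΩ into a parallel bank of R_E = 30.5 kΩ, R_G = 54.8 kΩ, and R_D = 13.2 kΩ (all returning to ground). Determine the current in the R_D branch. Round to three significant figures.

Parallel bank: R_p = 1/(1/30.5 + 1/54.8 + 1/13.2) = 7.887 kΩ.
V_A = 36.2 × 7.887/42.09 = 6.784 V.
Branch current I = V_A/R_D = 6.784/13.2 = 0.5139 mA.
(Equivalently: I_total = 0.8601 mA, then current-divider fraction G_k/ΣG = 0.5975.)

I ≈ 0.514 mA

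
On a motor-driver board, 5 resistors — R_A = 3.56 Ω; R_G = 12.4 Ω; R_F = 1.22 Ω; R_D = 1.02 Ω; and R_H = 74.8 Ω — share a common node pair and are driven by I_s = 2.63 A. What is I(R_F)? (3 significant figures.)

Conductances: ΣG = 1/3.56 + 1/12.4 + 1/1.22 + 1/1.02 + 1/74.8 = 2.175 (1/Ω).
Current divider: I(R_F) = I_s · G_k/ΣG = 2.63 × (0.8197/2.175) = 2.63 × 0.3769 = 0.9912 A.

I ≈ 0.991 A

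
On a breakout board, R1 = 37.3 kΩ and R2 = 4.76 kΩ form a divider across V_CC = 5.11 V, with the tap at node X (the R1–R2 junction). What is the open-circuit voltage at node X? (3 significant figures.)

V_th ≈ 0.578 V

Open-circuit (no load on X): V_th = V_CC · R2/(R1 + R2) = 5.11 × 4.76/(37.30 + 4.76) = 0.5783 V.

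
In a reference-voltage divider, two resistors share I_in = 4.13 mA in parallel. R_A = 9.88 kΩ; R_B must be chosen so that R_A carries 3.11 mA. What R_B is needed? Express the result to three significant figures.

The fraction through R_A equals R_B/(R_A+R_B).
With f = 0.7530, R_B = R_A · f/(1−f) = 9.88 × 3.049 = 30.12 kΩ.

R_B ≈ 30.1 kΩ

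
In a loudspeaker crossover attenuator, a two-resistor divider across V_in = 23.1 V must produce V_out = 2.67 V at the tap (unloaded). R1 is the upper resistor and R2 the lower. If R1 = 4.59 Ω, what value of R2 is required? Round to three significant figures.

R2 ≈ 0.600 Ω

V_out/V_in = R2/(R1+R2) = 0.1156.
So R2 = R1 · V_out/(V_in − V_out) = 4.59 × 2.67/(23.1 − 2.67) = 4.59 × 0.1307 = 0.5999 Ω.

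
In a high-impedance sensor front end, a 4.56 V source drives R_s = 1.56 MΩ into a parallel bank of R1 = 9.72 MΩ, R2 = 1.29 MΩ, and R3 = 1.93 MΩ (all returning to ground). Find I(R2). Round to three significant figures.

Equivalent of the parallel group: R_p = 0.7162 MΩ.
Node voltage V_A = V_CC · R_p/(R_s + R_p) = 4.56 × 0.3147 = 1.435 V.
Branch current I = V_A/R2 = 1.435/1.29 = 1.112 µA.

I ≈ 1.11 µA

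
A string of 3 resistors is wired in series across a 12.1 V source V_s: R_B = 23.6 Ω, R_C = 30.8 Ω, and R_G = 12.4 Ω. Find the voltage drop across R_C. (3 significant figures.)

V ≈ 5.58 V

ΣR = 23.6 + 30.8 + 12.4 = 66.80 Ω.
Voltage divider: V = V_s · (30.80 / 66.80) = 12.1 × 0.4611 = 5.579 V.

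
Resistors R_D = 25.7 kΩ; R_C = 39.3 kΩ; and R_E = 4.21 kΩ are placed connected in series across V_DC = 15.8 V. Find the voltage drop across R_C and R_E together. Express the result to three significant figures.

Series total: ΣR = 25.7 + 39.3 + 4.21 = 69.21 kΩ.
R_{R_C..R_E} = 39.3 + 4.21 = 43.51 kΩ.
Voltage divider: V = V_DC · (43.51 / 69.21) = 15.8 × 0.6287 = 9.933 V.

V ≈ 9.93 V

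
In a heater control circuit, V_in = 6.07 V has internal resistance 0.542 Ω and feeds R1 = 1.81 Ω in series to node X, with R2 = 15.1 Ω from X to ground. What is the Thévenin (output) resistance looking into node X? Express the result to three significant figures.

R1' = 0.542 + 1.81 = 2.352 Ω (source resistance + R1).
Zeroing V_in shorts the top of R1' to ground, so R_th = R1' ‖ R2 = 2.035 Ω.

R_th ≈ 2.04 Ω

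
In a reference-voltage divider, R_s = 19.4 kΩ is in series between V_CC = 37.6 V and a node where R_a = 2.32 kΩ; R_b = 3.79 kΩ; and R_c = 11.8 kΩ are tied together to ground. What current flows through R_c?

Equivalent of the parallel group: R_p = 1.283 kΩ.
V_A by voltage divider: V_A = 37.6 × 1.283/(19.4 + 1.283) = 2.332 V.
Branch current I = V_A/R_c = 2.332/11.8 = 0.1976 mA.

I ≈ 0.198 mA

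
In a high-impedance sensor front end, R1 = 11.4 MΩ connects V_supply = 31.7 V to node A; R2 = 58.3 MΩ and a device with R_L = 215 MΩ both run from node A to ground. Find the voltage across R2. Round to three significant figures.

V_out ≈ 25.4 V

R2 ‖ R_L = (58.3 × 215)/(58.3 + 215) = 45.86 MΩ.
Then V_out = V_supply · R2'/(R1 + R2') = 31.7 × 45.86/57.26 = 25.39 V.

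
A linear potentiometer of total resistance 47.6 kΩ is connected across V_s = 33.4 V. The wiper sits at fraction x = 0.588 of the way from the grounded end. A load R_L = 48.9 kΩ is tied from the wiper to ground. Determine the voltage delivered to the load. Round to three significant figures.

V_out ≈ 15.9 V

Split the track: R_lower = x·R_p = 27.99 kΩ, R_upper = (1−x)·R_p = 19.61 kΩ.
Lower segment in parallel with the load: 27.99 ‖ 48.9 = 17.80 kΩ.
Then V_out = V_s · 17.80/(19.61 + 17.80) = 15.89 V.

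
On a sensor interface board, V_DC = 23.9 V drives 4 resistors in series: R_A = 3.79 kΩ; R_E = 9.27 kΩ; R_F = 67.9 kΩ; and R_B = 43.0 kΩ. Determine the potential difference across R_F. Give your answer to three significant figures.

Total series resistance ΣR = 3.79 + 9.27 + 67.9 + 43.0 = 124.0 kΩ.
Voltage divider: V = V_DC · (67.90 / 124.0) = 23.9 × 0.5478 = 13.09 V.

V ≈ 13.1 V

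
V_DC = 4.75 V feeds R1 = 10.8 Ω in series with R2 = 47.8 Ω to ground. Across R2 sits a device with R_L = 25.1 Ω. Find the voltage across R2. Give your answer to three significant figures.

V_out ≈ 2.87 V

First combine the lower leg with the load: R2 ‖ R_L = 16.46 Ω.
Now apply the divider: V_out = 4.75 × 0.6038 = 2.868 V.
(Unloaded it would be 3.87 V; the load pulls it down.)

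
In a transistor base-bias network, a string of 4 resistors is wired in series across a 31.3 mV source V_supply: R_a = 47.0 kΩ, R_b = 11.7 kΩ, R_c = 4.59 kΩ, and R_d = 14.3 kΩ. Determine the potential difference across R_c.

Series total: ΣR = 47.0 + 11.7 + 4.59 + 14.3 = 77.59 kΩ.
By the voltage-divider rule, V = 31.3 × 4.590/77.59 = 1.852 mV.

V ≈ 1.85 mV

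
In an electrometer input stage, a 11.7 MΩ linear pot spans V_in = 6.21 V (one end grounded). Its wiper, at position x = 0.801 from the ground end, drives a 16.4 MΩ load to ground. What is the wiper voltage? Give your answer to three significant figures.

The pot divides into 2.328 MΩ above the wiper and 9.372 MΩ below.
R_L loads the lower segment: effective lower R = 5.964 MΩ.
Loaded-divider output: V_out = 6.21 × 0.7192 = 4.466 V.
(Unloaded: V_out = x·V_in = 4.97 V.)

V_out ≈ 4.47 V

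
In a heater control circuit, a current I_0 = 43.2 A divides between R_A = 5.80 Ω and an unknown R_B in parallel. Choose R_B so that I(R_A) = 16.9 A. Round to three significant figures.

Two-branch current divider: I_A = I_0 · R_B/(R_A + R_B).
With f = 0.3912, R_B = R_A · f/(1−f) = 5.80 × 0.6426 = 3.727 Ω.

R_B ≈ 3.73 Ω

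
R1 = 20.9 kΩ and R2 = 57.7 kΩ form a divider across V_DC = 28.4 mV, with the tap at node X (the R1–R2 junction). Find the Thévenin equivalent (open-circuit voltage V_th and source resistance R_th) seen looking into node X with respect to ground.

V_th ≈ 20.8 mV, R_th ≈ 15.3 kΩ

Open-circuit (no load on X): V_th = V_DC · R2/(R1 + R2) = 28.4 × 57.7/(20.90 + 57.7) = 20.85 mV.
Looking into X with the source shorted: R_th = R1·R2/(R1+R2) = 20.90 × 57.7/78.60 = 15.34 kΩ.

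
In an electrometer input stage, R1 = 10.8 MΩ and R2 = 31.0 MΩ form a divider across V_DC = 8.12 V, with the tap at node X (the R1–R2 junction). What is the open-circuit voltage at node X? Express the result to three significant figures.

V_th ≈ 6.02 V

With X open, the divider is unloaded: V_th = 8.12 × 31.0/41.80 = 6.022 V.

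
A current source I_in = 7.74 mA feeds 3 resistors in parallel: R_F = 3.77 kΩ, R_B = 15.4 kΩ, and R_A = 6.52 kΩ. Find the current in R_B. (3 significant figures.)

Conductances: ΣG = 1/3.77 + 1/15.4 + 1/6.52 = 0.4836 (1/kΩ).
Current divider: I(R_B) = I_in · G_k/ΣG = 7.74 × (0.06494/0.4836) = 7.74 × 0.1343 = 1.039 mA.

I ≈ 1.04 mA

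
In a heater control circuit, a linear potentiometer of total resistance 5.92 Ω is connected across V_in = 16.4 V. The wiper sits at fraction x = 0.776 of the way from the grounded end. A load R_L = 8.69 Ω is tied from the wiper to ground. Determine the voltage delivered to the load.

Lower segment x·R_p = 4.594 Ω; upper segment (1−x)·R_p = 1.326 Ω.
Lower segment in parallel with the load: 4.594 ‖ 8.69 = 3.005 Ω.
Loaded-divider output: V_out = 16.4 × 0.6938 = 11.38 V.

V_out ≈ 11.4 V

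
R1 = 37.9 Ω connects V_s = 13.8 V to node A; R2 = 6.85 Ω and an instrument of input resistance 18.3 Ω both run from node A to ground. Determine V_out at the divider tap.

V_out ≈ 1.60 V

First combine the lower leg with the load: R2 ‖ R_L = 4.984 Ω.
Then V_out = V_s · R2'/(R1 + R2') = 13.8 × 4.984/42.88 = 1.604 V.
(Unloaded it would be 2.11 V; the load pulls it down.)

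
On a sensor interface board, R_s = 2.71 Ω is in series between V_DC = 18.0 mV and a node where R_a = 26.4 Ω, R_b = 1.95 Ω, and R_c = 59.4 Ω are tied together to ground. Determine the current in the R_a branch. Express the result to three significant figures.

I ≈ 0.269 mA

Equivalent of the parallel group: R_p = 1.762 Ω.
V_A by voltage divider: V_A = 18.0 × 1.762/(2.71 + 1.762) = 7.092 mV.
I(R_a) = V_A / R_a = 7.092/26.4 = 0.2686 mA.
(Equivalently: I_total = 4.025 mA, then current-divider fraction G_k/ΣG = 0.06674.)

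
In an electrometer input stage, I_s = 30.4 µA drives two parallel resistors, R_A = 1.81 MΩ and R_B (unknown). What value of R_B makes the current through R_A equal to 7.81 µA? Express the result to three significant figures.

R_B ≈ 0.626 MΩ

Two-branch current divider: I_A = I_s · R_B/(R_A + R_B).
7.81/30.4 = R_B/(R_A + R_B) → R_B = R_A · (0.2569)/(1 − 0.2569) = 1.81 × 0.3457 = 0.6258 MΩ.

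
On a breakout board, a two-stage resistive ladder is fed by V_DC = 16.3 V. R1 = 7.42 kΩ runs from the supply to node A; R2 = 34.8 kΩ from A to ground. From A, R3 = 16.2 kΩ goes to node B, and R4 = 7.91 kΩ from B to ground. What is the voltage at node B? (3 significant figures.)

V_B ≈ 3.52 V

Looking into the second stage from A: R3 + R4 = 24.11 kΩ appears in parallel with R2.
R2 ‖ (R3+R4) = 14.24 kΩ.
V_A = 16.3 × 14.24/(7.42 + 14.24) = 10.72 V.
Then the unloaded second divider: V_B = V_A × R4/(R3+R4) = 10.72 × 0.3281 = 3.516 V.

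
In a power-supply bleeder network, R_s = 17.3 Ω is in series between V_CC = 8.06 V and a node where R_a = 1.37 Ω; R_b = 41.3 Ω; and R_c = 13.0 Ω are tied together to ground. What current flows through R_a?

I ≈ 0.383 A

Parallel bank: R_p = 1/(1/1.37 + 1/41.3 + 1/13.0) = 1.203 Ω.
Node voltage V_A = V_CC · R_p/(R_s + R_p) = 8.06 × 0.06503 = 0.5241 V.
Branch current I = V_A/R_a = 0.5241/1.37 = 0.3826 A.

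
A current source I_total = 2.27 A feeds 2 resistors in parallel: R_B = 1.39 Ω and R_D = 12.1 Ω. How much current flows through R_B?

With just two branches, the current splits inversely with resistance.
I(R_B) = 2.27 × 12.1/(1.39 + 12.1) = 2.27 × 0.8970 = 2.036 A.

I ≈ 2.04 A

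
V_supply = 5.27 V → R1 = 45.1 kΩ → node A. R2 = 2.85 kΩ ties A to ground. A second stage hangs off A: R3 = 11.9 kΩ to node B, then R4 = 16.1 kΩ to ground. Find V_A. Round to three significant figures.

V_A ≈ 0.286 V

The second stage (R3 + R4 = 28.00 kΩ) loads node A in parallel with R2.
R2 ‖ (R3+R4) = 2.587 kΩ.
First divider: V_A = V_supply · 2.587/(45.1 + 2.587) = 0.2859 V.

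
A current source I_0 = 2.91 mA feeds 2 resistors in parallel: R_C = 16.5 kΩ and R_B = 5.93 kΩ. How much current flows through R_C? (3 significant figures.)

For two parallel branches, I_k = I_0 · (other R)/(sum of R).
I(R_C) = 2.91 × 5.93/(16.5 + 5.93) = 2.91 × 0.2644 = 0.7693 mA.

I ≈ 0.769 mA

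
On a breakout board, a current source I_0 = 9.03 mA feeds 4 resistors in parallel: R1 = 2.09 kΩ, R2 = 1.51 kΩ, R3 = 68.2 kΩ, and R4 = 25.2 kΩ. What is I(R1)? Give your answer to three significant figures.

I ≈ 3.62 mA

Conductances: ΣG = 1/2.09 + 1/1.51 + 1/68.2 + 1/25.2 = 1.195 (1/kΩ).
Current divider: I(R1) = I_0 · G_k/ΣG = 9.03 × (0.4785/1.195) = 9.03 × 0.4004 = 3.615 mA.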